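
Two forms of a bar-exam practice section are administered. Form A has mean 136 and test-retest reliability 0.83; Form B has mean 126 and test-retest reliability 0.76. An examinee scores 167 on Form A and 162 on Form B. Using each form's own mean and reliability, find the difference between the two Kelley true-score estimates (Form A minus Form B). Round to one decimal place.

T̂_A = 0.83(167) + 0.17(136) = 161.730
T̂_B = 0.76(162) + 0.24(126) = 153.360
T̂_A − T̂_B = 8.370

8.4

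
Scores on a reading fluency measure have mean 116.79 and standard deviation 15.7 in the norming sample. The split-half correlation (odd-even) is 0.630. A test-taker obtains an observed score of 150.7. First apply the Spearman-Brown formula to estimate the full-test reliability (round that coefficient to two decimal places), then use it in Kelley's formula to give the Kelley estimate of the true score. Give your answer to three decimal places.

142.901

Spearman-Brown: ρ = 2r/(1 + r) = 2(0.630)/(1 + 0.630) = 1.2600/1.630 = 0.7730 → 0.77
T̂ = ρX + (1 − ρ)μ
  = 0.77 × 150.7 + 0.23 × 116.79
  = 116.039 + 26.8617
  = 142.9007
  ≈ 142.901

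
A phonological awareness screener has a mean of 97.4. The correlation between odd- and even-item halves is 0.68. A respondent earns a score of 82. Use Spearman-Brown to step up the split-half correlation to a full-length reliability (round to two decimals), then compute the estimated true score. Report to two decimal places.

Spearman-Brown: ρ = 2r/(1 + r) = 2(0.68)/(1 + 0.68) = 1.360/1.68 = 0.8095 → 0.81
T̂ = 0.81(82) + 0.19(97.4) = 66.42 + 18.506 = 84.926 → 84.93

84.93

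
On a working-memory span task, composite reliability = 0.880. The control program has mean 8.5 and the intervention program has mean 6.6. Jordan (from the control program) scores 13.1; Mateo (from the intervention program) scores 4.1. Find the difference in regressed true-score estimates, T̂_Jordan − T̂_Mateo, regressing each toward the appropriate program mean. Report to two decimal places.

T̂_Jordan = 0.880(13.1) + 0.120(8.5) = 12.5480
T̂_Mateo = 0.880(4.1) + 0.120(6.6) = 4.4000
Difference = 12.5480 − 4.4000 = 8.1480

8.15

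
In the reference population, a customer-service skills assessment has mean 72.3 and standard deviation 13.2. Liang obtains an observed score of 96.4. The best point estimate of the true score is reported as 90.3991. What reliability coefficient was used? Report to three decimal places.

T̂ = ρX + (1 − ρ)μ  ⇒  T̂ − μ = ρ(X − μ)
ρ = (T̂ − μ)/(X − μ) = (90.3991 − 72.3) / (96.4 − 72.3) = 18.0991 / 24.1 = 0.75100

0.751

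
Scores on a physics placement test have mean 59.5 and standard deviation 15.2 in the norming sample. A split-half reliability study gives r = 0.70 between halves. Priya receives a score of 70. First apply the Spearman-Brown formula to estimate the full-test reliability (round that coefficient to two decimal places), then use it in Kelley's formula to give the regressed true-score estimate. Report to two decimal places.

Spearman-Brown: ρ = 2r/(1 + r) = 2(0.70)/(1 + 0.70) = 1.400/1.70 = 0.8235 → 0.82
T̂ = ρX + (1 − ρ)μ
  = 0.82 × 70 + 0.18 × 59.5
  = 57.40 + 10.710
  = 68.110
  ≈ 68.11

68.11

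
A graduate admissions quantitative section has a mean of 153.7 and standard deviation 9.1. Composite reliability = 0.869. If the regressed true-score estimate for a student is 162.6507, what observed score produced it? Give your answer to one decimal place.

T̂ = ρX + (1 − ρ)μ  ⇒  X = (T̂ − (1 − ρ)μ) / ρ
X = (162.6507 − 0.131 × 153.7) / 0.869 = (162.6507 − 20.1347) / 0.869 = 142.5160 / 0.869 = 164.000

164.0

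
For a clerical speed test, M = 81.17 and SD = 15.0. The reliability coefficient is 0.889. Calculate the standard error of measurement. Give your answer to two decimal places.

5.00

SEM = SD · √(1 − ρ) = 15.0 × √0.111 = 15.0 × 0.3332 = 4.997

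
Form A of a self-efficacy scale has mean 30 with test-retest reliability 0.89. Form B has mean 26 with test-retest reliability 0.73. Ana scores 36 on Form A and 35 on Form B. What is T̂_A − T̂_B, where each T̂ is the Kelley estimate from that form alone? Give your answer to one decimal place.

T̂_A = 0.89(36) + 0.11(30) = 35.340
T̂_B = 0.73(35) + 0.27(26) = 32.570
T̂_A − T̂_B = 2.770

2.8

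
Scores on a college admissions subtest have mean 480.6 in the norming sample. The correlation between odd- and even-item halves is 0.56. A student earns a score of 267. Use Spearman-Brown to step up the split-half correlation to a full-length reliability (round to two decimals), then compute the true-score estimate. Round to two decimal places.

Spearman-Brown: ρ = 2r/(1 + r) = 2(0.56)/(1 + 0.56) = 1.120/1.56 = 0.7179 → 0.72
T̂ = ρX + (1 − ρ)μ
  = 0.72 × 267 + 0.28 × 480.6
  = 192.24 + 134.568
  = 326.808
  ≈ 326.81

326.81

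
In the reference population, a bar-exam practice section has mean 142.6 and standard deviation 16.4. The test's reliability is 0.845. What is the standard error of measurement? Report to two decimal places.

6.46

SEM = SD · √(1 − ρ) = 16.4 × √0.155 = 16.4 × 0.3937 = 6.457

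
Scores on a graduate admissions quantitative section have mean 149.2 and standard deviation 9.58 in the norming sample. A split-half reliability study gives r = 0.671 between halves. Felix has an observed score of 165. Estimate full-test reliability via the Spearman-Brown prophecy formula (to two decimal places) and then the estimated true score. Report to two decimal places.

161.84

Spearman-Brown: ρ = 2r/(1 + r) = 2(0.671)/(1 + 0.671) = 1.3420/1.671 = 0.8031 → 0.80
Regress the observed score toward the mean by the unreliability: T̂ = 0.80·165 + 0.20·149.2 = 132.00 + 29.840 = 161.840.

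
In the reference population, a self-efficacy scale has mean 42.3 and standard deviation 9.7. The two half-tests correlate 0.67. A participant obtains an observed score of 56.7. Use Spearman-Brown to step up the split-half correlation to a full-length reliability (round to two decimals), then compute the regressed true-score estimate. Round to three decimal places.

53.820

Spearman-Brown: ρ = 2r/(1 + r) = 2(0.67)/(1 + 0.67) = 1.340/1.67 = 0.8024 → 0.80
T̂ = ρX + (1 − ρ)μ
  = 0.80 × 56.7 + 0.20 × 42.3
  = 45.360 + 8.460
  = 53.8200
  ≈ 53.820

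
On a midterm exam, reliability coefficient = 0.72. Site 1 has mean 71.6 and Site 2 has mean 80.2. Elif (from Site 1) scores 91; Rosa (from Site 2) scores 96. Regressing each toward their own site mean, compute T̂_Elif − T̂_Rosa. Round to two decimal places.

-6.01

T̂_Elif = 0.72(91) + 0.28(71.6) = 85.5680
T̂_Rosa = 0.72(96) + 0.28(80.2) = 91.5760
Difference = 85.5680 − 91.5760 = -6.0080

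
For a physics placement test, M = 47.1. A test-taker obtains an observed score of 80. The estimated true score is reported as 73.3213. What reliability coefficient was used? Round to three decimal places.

0.797

T̂ = ρX + (1 − ρ)μ  ⇒  T̂ − μ = ρ(X − μ)
ρ = (T̂ − μ)/(X − μ) = (73.3213 − 47.1) / (80 − 47.1) = 26.2213 / 32.9 = 0.79700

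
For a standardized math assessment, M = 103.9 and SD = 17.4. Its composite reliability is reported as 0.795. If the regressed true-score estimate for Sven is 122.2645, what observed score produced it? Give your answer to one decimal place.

T̂ = ρX + (1 − ρ)μ  ⇒  X = (T̂ − (1 − ρ)μ) / ρ
X = (122.2645 − 0.205 × 103.9) / 0.795 = (122.2645 − 21.2995) / 0.795 = 100.9650 / 0.795 = 127.000

127.0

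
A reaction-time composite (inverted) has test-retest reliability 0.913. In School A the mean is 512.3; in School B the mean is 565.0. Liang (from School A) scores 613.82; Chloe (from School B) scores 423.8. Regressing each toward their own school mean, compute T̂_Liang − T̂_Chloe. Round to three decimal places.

168.903

T̂_Liang = 0.913(613.82) + 0.087(512.3) = 604.98776
T̂_Chloe = 0.913(423.8) + 0.087(565.0) = 436.08440
Difference = 604.98776 − 436.08440 = 168.90336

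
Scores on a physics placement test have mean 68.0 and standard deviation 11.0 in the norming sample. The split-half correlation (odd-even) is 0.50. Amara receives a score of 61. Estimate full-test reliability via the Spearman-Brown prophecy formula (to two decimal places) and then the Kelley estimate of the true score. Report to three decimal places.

63.310

Spearman-Brown: ρ = 2r/(1 + r) = 2(0.50)/(1 + 0.50) = 1.000/1.50 = 0.6667 → 0.67
T̂ = 0.67(61) + 0.33(68.0) = 40.87 + 22.440 = 63.3100 → 63.310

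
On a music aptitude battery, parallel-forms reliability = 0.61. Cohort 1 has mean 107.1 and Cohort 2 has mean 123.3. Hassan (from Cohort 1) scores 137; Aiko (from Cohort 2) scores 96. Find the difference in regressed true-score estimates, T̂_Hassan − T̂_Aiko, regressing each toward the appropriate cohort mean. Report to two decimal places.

18.69

T̂_Hassan = 0.61(137) + 0.39(107.1) = 125.3390
T̂_Aiko = 0.61(96) + 0.39(123.3) = 106.6470
Difference = 125.3390 − 106.6470 = 18.6920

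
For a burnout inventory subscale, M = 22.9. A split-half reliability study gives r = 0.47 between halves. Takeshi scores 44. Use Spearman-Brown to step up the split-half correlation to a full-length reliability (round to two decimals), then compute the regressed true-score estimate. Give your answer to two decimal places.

36.40

Spearman-Brown: ρ = 2r/(1 + r) = 2(0.47)/(1 + 0.47) = 0.940/1.47 = 0.6395 → 0.64
Kelley's formula gives T̂ = 0.64·44 + 0.36·22.9 = 28.16 + 8.244 = 36.404.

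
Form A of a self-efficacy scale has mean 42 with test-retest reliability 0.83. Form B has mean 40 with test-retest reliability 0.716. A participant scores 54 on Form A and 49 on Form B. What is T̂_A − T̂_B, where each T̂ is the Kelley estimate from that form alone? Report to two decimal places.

5.52

T̂_A = 0.83(54) + 0.17(42) = 51.9600
T̂_B = 0.716(49) + 0.284(40) = 46.4440
T̂_A − T̂_B = 5.5160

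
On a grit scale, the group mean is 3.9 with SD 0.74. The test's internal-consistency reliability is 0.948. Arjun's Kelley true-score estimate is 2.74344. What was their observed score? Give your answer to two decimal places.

T̂ = ρX + (1 − ρ)μ  ⇒  X = (T̂ − (1 − ρ)μ) / ρ
X = (2.74344 − 0.052 × 3.9) / 0.948 = (2.74344 − 0.2028) / 0.948 = 2.54064 / 0.948 = 2.6800

2.68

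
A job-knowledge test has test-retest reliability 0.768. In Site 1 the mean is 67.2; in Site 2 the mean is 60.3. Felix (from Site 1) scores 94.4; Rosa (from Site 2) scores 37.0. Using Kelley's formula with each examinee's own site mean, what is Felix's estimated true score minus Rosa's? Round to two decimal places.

T̂_Felix = 0.768(94.4) + 0.232(67.2) = 88.0896
T̂_Rosa = 0.768(37.0) + 0.232(60.3) = 42.4056
Difference = 88.0896 − 42.4056 = 45.6840

45.68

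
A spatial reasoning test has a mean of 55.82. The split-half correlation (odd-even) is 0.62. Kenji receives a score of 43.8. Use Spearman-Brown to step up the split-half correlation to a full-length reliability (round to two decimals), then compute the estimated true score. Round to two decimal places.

Spearman-Brown: ρ = 2r/(1 + r) = 2(0.62)/(1 + 0.62) = 1.240/1.62 = 0.7654 → 0.77
T̂ = ρX + (1 − ρ)μ
  = 0.77 × 43.8 + 0.23 × 55.82
  = 33.726 + 12.8386
  = 46.565
  ≈ 46.56

46.56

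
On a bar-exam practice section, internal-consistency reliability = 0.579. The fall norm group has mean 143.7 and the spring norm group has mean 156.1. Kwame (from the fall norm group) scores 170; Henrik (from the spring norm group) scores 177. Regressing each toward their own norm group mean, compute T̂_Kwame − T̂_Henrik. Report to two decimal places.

T̂_Kwame = 0.579(170) + 0.421(143.7) = 158.9277
T̂_Henrik = 0.579(177) + 0.421(156.1) = 168.2011
Difference = 158.9277 − 168.2011 = -9.2734

-9.27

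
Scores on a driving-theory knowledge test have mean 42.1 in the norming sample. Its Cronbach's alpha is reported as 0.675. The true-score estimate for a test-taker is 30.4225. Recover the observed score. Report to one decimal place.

T̂ = ρX + (1 − ρ)μ  ⇒  X = (T̂ − (1 − ρ)μ) / ρ
X = (30.4225 − 0.325 × 42.1) / 0.675 = (30.4225 − 13.6825) / 0.675 = 16.7400 / 0.675 = 24.800

24.8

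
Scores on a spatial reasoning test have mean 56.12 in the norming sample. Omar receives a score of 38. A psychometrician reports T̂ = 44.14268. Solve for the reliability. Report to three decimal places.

0.661

T̂ = ρX + (1 − ρ)μ  ⇒  T̂ − μ = ρ(X − μ)
ρ = (T̂ − μ)/(X − μ) = (44.14268 − 56.12) / (38 − 56.12) = -11.97732 / -18.12 = 0.66100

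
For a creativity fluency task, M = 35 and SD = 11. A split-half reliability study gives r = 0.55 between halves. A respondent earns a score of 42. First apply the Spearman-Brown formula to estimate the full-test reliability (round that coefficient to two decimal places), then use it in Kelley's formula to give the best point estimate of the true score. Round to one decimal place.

Spearman-Brown: ρ = 2r/(1 + r) = 2(0.55)/(1 + 0.55) = 1.100/1.55 = 0.7097 → 0.71
T̂ = 0.71(42) + 0.29(35) = 29.82 + 10.15 = 39.97 → 40.0

40.0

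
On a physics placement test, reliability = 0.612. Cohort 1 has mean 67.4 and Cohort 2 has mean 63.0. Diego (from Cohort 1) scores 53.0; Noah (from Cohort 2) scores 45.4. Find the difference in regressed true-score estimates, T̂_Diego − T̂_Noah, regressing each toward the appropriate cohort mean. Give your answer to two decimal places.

T̂_Diego = 0.612(53.0) + 0.388(67.4) = 58.5872
T̂_Noah = 0.612(45.4) + 0.388(63.0) = 52.2288
Difference = 58.5872 − 52.2288 = 6.3584

6.36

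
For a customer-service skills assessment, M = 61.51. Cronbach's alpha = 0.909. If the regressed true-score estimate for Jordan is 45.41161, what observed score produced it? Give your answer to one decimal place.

T̂ = ρX + (1 − ρ)μ  ⇒  X = (T̂ − (1 − ρ)μ) / ρ
X = (45.41161 − 0.091 × 61.51) / 0.909 = (45.41161 − 5.59741) / 0.909 = 39.81420 / 0.909 = 43.800

43.8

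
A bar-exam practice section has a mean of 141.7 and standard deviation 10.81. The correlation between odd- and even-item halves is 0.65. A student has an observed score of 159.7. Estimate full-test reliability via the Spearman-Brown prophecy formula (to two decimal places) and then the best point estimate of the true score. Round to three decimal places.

Spearman-Brown: ρ = 2r/(1 + r) = 2(0.65)/(1 + 0.65) = 1.300/1.65 = 0.7879 → 0.79
T̂ = ρX + (1 − ρ)μ
  = 0.79 × 159.7 + 0.21 × 141.7
  = 126.163 + 29.757
  = 155.9200
  ≈ 155.920

155.920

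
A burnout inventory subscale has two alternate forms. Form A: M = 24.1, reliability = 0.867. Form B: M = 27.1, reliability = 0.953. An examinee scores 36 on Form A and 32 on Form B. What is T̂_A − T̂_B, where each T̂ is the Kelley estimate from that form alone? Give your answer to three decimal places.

2.648

T̂_A = 0.867(36) + 0.133(24.1) = 34.41730
T̂_B = 0.953(32) + 0.047(27.1) = 31.76970
T̂_A − T̂_B = 2.64760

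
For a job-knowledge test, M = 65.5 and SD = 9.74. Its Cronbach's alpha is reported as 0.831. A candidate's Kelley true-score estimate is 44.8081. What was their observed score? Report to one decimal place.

40.6

T̂ = ρX + (1 − ρ)μ  ⇒  X = (T̂ − (1 − ρ)μ) / ρ
X = (44.8081 − 0.169 × 65.5) / 0.831 = (44.8081 − 11.0695) / 0.831 = 33.7386 / 0.831 = 40.600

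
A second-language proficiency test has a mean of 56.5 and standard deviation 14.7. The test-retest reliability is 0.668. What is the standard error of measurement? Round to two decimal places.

SEM = SD · √(1 − ρ) = 14.7 × √0.332 = 14.7 × 0.5762 = 8.470

8.47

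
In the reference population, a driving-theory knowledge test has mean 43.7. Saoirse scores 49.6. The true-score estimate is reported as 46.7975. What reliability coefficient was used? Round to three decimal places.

0.525

T̂ = ρX + (1 − ρ)μ  ⇒  T̂ − μ = ρ(X − μ)
ρ = (T̂ − μ)/(X − μ) = (46.7975 − 43.7) / (49.6 − 43.7) = 3.0975 / 5.9 = 0.52500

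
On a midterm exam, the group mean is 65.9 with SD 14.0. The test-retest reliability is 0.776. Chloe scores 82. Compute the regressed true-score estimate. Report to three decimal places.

78.394

T̂ = ρX + (1 − ρ)μ
  = 0.776 × 82 + 0.224 × 65.9
  = 63.632 + 14.7616
  = 78.3936
  ≈ 78.394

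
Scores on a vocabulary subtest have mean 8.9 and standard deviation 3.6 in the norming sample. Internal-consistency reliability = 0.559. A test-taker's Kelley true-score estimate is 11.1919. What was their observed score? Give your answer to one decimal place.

13.0

T̂ = ρX + (1 − ρ)μ  ⇒  X = (T̂ − (1 − ρ)μ) / ρ
X = (11.1919 − 0.441 × 8.9) / 0.559 = (11.1919 − 3.9249) / 0.559 = 7.2670 / 0.559 = 13.000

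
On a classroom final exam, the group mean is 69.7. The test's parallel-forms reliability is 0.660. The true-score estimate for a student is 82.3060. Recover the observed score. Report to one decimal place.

88.8

T̂ = ρX + (1 − ρ)μ  ⇒  X = (T̂ − (1 − ρ)μ) / ρ
X = (82.3060 − 0.340 × 69.7) / 0.660 = (82.3060 − 23.6980) / 0.660 = 58.6080 / 0.660 = 88.800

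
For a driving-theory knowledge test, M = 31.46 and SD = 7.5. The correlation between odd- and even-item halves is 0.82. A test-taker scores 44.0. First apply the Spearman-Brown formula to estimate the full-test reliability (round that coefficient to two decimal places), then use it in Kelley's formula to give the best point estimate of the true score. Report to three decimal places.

Spearman-Brown: ρ = 2r/(1 + r) = 2(0.82)/(1 + 0.82) = 1.640/1.82 = 0.9011 → 0.90
T̂ = 0.90(44.0) + 0.10(31.46) = 39.600 + 3.1460 = 42.7460 → 42.746

42.746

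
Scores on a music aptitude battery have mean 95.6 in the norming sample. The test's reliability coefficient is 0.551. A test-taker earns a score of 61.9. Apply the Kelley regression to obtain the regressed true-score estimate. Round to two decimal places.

T̂ = ρX + (1 − ρ)μ
  = 0.551 × 61.9 + 0.449 × 95.6
  = 34.1069 + 42.9244
  = 77.031
  ≈ 77.03

77.03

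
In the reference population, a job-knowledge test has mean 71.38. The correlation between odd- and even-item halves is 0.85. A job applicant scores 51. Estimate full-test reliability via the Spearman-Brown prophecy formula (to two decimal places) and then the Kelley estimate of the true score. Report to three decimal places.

52.630

Spearman-Brown: ρ = 2r/(1 + r) = 2(0.85)/(1 + 0.85) = 1.700/1.85 = 0.9189 → 0.92
Kelley's formula gives T̂ = 0.92·51 + 0.08·71.38 = 46.92 + 5.7104 = 52.6304.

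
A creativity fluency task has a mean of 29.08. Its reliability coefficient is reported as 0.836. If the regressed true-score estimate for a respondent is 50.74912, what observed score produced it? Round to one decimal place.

T̂ = ρX + (1 − ρ)μ  ⇒  X = (T̂ − (1 − ρ)μ) / ρ
X = (50.74912 − 0.164 × 29.08) / 0.836 = (50.74912 − 4.76912) / 0.836 = 45.98000 / 0.836 = 55.000

55.0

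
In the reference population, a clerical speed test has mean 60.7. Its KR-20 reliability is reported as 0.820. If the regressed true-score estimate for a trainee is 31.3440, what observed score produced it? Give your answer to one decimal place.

T̂ = ρX + (1 − ρ)μ  ⇒  X = (T̂ − (1 − ρ)μ) / ρ
X = (31.3440 − 0.180 × 60.7) / 0.820 = (31.3440 − 10.9260) / 0.820 = 20.4180 / 0.820 = 24.900

24.9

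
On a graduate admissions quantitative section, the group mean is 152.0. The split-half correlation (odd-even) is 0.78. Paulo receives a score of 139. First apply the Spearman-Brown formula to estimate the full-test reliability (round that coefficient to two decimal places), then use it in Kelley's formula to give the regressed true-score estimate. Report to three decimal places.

140.560

Spearman-Brown: ρ = 2r/(1 + r) = 2(0.78)/(1 + 0.78) = 1.560/1.78 = 0.8764 → 0.88
T̂ = 0.88(139) + 0.12(152.0) = 122.32 + 18.240 = 140.5600 → 140.560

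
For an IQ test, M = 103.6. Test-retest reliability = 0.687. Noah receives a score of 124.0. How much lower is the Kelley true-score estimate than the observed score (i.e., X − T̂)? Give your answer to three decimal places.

Regress the observed score toward the mean by the unreliability: T̂ = 0.687·124.0 + 0.313·103.6 = 85.1880 + 32.4268 = 117.61480.
X − T̂ = 124.0 − 117.6148 = 6.3852 → 6.385

6.385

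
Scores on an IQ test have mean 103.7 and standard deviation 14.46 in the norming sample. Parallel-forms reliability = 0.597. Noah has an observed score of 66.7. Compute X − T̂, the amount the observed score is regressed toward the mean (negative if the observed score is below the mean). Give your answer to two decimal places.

T̂ = ρX + (1 − ρ)μ
  = 0.597 × 66.7 + 0.403 × 103.7
  = 39.8199 + 41.7911
  = 81.6110
  ≈ 81.611
X − T̂ = 66.7 − 81.611 = -14.911 → -14.91

-14.91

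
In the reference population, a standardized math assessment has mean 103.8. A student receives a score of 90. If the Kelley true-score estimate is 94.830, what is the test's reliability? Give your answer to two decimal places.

0.65

T̂ = ρX + (1 − ρ)μ  ⇒  T̂ − μ = ρ(X − μ)
ρ = (T̂ − μ)/(X − μ) = (94.830 − 103.8) / (90 − 103.8) = -8.970 / -13.8 = 0.6500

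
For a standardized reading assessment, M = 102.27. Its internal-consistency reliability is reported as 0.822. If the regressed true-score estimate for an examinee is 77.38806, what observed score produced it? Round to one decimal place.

72.0

T̂ = ρX + (1 − ρ)μ  ⇒  X = (T̂ − (1 − ρ)μ) / ρ
X = (77.38806 − 0.178 × 102.27) / 0.822 = (77.38806 − 18.20406) / 0.822 = 59.18400 / 0.822 = 72.000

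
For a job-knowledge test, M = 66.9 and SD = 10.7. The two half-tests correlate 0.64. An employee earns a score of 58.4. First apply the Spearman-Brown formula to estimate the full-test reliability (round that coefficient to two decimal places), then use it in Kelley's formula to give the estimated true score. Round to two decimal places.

60.27

Spearman-Brown: ρ = 2r/(1 + r) = 2(0.64)/(1 + 0.64) = 1.280/1.64 = 0.7805 → 0.78
Weight the observed score by reliability and the mean by (1 − reliability): T̂ = 0.78·58.4 + 0.22·66.9 = 45.552 + 14.718 = 60.270.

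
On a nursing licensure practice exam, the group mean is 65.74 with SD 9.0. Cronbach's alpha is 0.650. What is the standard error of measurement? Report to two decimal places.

SEM = SD · √(1 − ρ) = 9.0 × √0.350 = 9.0 × 0.5916 = 5.324

5.32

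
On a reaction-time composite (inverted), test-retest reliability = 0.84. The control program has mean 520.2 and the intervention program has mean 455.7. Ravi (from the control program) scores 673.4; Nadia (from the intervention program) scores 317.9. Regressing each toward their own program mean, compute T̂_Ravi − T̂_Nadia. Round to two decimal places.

T̂_Ravi = 0.84(673.4) + 0.16(520.2) = 648.8880
T̂_Nadia = 0.84(317.9) + 0.16(455.7) = 339.9480
Difference = 648.8880 − 339.9480 = 308.9400

308.94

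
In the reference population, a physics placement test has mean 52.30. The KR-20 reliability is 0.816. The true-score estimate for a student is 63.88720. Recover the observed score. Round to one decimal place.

66.5

T̂ = ρX + (1 − ρ)μ  ⇒  X = (T̂ − (1 − ρ)μ) / ρ
X = (63.88720 − 0.184 × 52.30) / 0.816 = (63.88720 − 9.62320) / 0.816 = 54.26400 / 0.816 = 66.500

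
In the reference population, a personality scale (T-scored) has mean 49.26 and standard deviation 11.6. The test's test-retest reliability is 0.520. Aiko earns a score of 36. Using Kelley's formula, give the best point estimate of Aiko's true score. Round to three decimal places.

42.365

T̂ = 0.520(36) + 0.480(49.26) = 18.720 + 23.64480 = 42.3648 → 42.365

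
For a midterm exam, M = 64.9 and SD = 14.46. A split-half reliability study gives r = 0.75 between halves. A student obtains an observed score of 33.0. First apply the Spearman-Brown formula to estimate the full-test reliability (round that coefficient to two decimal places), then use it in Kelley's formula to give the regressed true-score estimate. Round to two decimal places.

Spearman-Brown: ρ = 2r/(1 + r) = 2(0.75)/(1 + 0.75) = 1.500/1.75 = 0.8571 → 0.86
T̂ = 0.86(33.0) + 0.14(64.9) = 28.380 + 9.086 = 37.466 → 37.47

37.47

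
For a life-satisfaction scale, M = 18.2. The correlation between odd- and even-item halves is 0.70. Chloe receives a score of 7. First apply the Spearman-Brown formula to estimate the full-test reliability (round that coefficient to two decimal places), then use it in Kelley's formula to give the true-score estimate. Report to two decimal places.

9.02

Spearman-Brown: ρ = 2r/(1 + r) = 2(0.70)/(1 + 0.70) = 1.400/1.70 = 0.8235 → 0.82
Regress the observed score toward the mean by the unreliability: T̂ = 0.82·7 + 0.18·18.2 = 5.74 + 3.276 = 9.016.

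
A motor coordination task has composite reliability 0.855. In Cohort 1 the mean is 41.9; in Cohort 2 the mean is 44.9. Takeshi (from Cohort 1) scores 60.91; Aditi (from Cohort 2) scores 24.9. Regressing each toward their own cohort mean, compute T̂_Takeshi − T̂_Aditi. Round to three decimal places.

T̂_Takeshi = 0.855(60.91) + 0.145(41.9) = 58.15355
T̂_Aditi = 0.855(24.9) + 0.145(44.9) = 27.80000
Difference = 58.15355 − 27.80000 = 30.35355

30.354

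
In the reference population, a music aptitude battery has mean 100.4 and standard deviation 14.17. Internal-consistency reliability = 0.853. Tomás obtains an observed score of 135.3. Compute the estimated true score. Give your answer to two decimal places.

130.17

T̂ = ρX + (1 − ρ)μ
  = 0.853 × 135.3 + 0.147 × 100.4
  = 115.4109 + 14.7588
  = 130.170
  ≈ 130.17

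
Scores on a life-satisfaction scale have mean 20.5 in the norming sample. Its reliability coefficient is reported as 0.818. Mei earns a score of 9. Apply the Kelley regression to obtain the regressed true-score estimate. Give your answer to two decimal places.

Kelley's formula gives T̂ = 0.818·9 + 0.182·20.5 = 7.362 + 3.7310 = 11.093.

11.09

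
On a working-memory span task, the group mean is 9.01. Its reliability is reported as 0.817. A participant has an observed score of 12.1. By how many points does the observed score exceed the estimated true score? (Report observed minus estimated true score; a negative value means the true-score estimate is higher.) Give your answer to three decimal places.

0.565

T̂ = 0.817(12.1) + 0.183(9.01) = 9.8857 + 1.64883 = 11.53453 → 11.5345
X − T̂ = 12.1 − 11.5345 = 0.5655 → 0.565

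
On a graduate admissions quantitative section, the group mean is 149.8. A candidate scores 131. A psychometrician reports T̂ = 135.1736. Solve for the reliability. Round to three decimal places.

0.778

T̂ = ρX + (1 − ρ)μ  ⇒  T̂ − μ = ρ(X − μ)
ρ = (T̂ − μ)/(X − μ) = (135.1736 − 149.8) / (131 − 149.8) = -14.6264 / -18.8 = 0.77800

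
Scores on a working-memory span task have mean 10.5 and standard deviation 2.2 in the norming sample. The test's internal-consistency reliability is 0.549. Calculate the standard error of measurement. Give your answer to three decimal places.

SEM = SD · √(1 − ρ) = 2.2 × √0.451 = 2.2 × 0.6716 = 1.4774

1.477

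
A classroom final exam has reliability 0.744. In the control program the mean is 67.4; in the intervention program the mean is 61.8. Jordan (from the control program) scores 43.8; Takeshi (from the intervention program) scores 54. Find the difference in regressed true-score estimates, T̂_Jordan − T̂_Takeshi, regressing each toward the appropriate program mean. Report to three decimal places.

-6.155

T̂_Jordan = 0.744(43.8) + 0.256(67.4) = 49.84160
T̂_Takeshi = 0.744(54) + 0.256(61.8) = 55.99680
Difference = 49.84160 − 55.99680 = -6.15520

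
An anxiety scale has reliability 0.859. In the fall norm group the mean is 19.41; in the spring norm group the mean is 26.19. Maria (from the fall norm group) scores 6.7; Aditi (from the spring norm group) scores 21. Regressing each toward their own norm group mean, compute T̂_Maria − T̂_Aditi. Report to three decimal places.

T̂_Maria = 0.859(6.7) + 0.141(19.41) = 8.49211
T̂_Aditi = 0.859(21) + 0.141(26.19) = 21.73179
Difference = 8.49211 − 21.73179 = -13.23968

-13.240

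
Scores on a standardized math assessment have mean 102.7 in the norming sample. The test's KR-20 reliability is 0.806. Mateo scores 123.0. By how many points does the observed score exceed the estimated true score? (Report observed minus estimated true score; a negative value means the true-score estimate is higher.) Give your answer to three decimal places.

3.938

T̂ = 0.806(123.0) + 0.194(102.7) = 99.1380 + 19.9238 = 119.06180 → 119.0618
X − T̂ = 123.0 − 119.0618 = 3.9382 → 3.938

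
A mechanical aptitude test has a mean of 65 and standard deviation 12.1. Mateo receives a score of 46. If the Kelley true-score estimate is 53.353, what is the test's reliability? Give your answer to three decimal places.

0.613

T̂ = ρX + (1 − ρ)μ  ⇒  T̂ − μ = ρ(X − μ)
ρ = (T̂ − μ)/(X − μ) = (53.353 − 65) / (46 − 65) = -11.647 / -19.0 = 0.61300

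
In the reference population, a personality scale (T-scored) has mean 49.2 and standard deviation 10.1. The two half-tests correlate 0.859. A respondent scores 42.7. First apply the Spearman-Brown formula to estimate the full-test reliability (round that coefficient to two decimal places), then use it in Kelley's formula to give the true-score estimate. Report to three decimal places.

43.220

Spearman-Brown: ρ = 2r/(1 + r) = 2(0.859)/(1 + 0.859) = 1.7180/1.859 = 0.9242 → 0.92
Regress the observed score toward the mean by the unreliability: T̂ = 0.92·42.7 + 0.08·49.2 = 39.284 + 3.936 = 43.2200.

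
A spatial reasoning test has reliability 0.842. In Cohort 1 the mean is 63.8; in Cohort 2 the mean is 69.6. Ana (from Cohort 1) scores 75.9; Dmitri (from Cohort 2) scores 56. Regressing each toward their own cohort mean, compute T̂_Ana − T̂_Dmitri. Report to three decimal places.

T̂_Ana = 0.842(75.9) + 0.158(63.8) = 73.98820
T̂_Dmitri = 0.842(56) + 0.158(69.6) = 58.14880
Difference = 73.98820 − 58.14880 = 15.83940

15.839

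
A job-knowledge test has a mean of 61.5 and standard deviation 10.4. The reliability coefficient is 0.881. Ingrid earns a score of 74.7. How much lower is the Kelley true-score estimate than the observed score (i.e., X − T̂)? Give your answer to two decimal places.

1.57

T̂ = ρX + (1 − ρ)μ
  = 0.881 × 74.7 + 0.119 × 61.5
  = 65.8107 + 7.3185
  = 73.1292
  ≈ 73.129
X − T̂ = 74.7 − 73.129 = 1.571 → 1.57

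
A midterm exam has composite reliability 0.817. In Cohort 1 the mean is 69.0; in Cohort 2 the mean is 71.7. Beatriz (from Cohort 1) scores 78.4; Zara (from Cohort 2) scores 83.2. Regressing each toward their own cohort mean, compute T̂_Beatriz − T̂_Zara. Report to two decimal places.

T̂_Beatriz = 0.817(78.4) + 0.183(69.0) = 76.6798
T̂_Zara = 0.817(83.2) + 0.183(71.7) = 81.0955
Difference = 76.6798 − 81.0955 = -4.4157

-4.42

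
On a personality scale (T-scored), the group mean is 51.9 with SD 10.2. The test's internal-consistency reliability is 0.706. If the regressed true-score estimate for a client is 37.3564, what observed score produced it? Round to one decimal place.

31.3

T̂ = ρX + (1 − ρ)μ  ⇒  X = (T̂ − (1 − ρ)μ) / ρ
X = (37.3564 − 0.294 × 51.9) / 0.706 = (37.3564 − 15.2586) / 0.706 = 22.0978 / 0.706 = 31.300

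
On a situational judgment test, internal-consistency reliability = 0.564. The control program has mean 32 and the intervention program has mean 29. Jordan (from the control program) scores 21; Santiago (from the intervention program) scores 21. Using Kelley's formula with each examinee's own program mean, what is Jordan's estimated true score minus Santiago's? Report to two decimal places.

1.31

T̂_Jordan = 0.564(21) + 0.436(32) = 25.7960
T̂_Santiago = 0.564(21) + 0.436(29) = 24.4880
Difference = 25.7960 − 24.4880 = 1.3080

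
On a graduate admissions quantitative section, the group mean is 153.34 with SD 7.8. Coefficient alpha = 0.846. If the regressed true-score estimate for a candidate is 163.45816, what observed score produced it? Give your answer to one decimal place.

165.3

T̂ = ρX + (1 − ρ)μ  ⇒  X = (T̂ − (1 − ρ)μ) / ρ
X = (163.45816 − 0.154 × 153.34) / 0.846 = (163.45816 − 23.61436) / 0.846 = 139.84380 / 0.846 = 165.300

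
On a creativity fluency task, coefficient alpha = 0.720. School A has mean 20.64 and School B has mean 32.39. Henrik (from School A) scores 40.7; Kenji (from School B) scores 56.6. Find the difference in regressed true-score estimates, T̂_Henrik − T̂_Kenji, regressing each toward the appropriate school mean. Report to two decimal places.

T̂_Henrik = 0.720(40.7) + 0.280(20.64) = 35.0832
T̂_Kenji = 0.720(56.6) + 0.280(32.39) = 49.8212
Difference = 35.0832 − 49.8212 = -14.7380

-14.74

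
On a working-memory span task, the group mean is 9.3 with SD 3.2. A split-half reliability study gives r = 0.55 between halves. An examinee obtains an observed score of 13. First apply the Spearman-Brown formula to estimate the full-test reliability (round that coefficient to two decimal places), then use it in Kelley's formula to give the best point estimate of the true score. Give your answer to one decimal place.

11.9

Spearman-Brown: ρ = 2r/(1 + r) = 2(0.55)/(1 + 0.55) = 1.100/1.55 = 0.7097 → 0.71
T̂ = ρX + (1 − ρ)μ
  = 0.71 × 13 + 0.29 × 9.3
  = 9.23 + 2.697
  = 11.93
  ≈ 11.9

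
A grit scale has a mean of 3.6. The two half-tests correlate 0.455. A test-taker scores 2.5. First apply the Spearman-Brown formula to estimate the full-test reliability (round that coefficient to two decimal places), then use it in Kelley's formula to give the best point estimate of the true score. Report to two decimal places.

2.91

Spearman-Brown: ρ = 2r/(1 + r) = 2(0.455)/(1 + 0.455) = 0.9100/1.455 = 0.6254 → 0.63
T̂ = ρX + (1 − ρ)μ
  = 0.63 × 2.5 + 0.37 × 3.6
  = 1.575 + 1.332
  = 2.907
  ≈ 2.91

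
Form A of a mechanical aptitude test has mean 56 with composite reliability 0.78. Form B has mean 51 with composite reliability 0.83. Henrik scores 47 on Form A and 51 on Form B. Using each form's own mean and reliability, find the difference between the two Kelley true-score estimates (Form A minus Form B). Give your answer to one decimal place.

T̂_A = 0.78(47) + 0.22(56) = 48.980
T̂_B = 0.83(51) + 0.17(51) = 51.000
T̂_A − T̂_B = -2.020

-2.0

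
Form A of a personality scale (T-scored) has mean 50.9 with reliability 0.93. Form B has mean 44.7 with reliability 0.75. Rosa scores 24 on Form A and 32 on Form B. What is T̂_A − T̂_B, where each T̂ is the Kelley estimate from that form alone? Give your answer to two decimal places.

-9.29

T̂_A = 0.93(24) + 0.07(50.9) = 25.8830
T̂_B = 0.75(32) + 0.25(44.7) = 35.1750
T̂_A − T̂_B = -9.2920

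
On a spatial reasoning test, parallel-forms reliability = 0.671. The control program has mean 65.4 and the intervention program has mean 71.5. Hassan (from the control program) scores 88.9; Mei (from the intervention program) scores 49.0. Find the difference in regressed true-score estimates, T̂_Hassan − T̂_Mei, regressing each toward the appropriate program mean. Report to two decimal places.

T̂_Hassan = 0.671(88.9) + 0.329(65.4) = 81.1685
T̂_Mei = 0.671(49.0) + 0.329(71.5) = 56.4025
Difference = 81.1685 − 56.4025 = 24.7660

24.77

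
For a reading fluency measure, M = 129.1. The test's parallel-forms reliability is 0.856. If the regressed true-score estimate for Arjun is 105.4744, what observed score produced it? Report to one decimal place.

101.5

T̂ = ρX + (1 − ρ)μ  ⇒  X = (T̂ − (1 − ρ)μ) / ρ
X = (105.4744 − 0.144 × 129.1) / 0.856 = (105.4744 − 18.5904) / 0.856 = 86.8840 / 0.856 = 101.500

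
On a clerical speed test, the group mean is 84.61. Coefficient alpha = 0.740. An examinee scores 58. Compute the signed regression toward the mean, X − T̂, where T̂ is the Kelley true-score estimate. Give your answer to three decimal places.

-6.919

T̂ = 0.740(58) + 0.260(84.61) = 42.920 + 21.99860 = 64.91860 → 64.9186
X − T̂ = 58 − 64.9186 = -6.9186 → -6.919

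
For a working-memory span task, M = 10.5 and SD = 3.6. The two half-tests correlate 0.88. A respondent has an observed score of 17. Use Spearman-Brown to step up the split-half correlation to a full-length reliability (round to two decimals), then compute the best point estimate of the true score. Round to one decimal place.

16.6

Spearman-Brown: ρ = 2r/(1 + r) = 2(0.88)/(1 + 0.88) = 1.760/1.88 = 0.9362 → 0.94
T̂ = 0.94(17) + 0.06(10.5) = 15.98 + 0.630 = 16.61 → 16.6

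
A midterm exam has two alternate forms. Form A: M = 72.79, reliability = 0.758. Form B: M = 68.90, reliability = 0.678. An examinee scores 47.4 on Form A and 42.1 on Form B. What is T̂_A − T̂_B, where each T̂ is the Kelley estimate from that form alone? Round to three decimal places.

2.815

T̂_A = 0.758(47.4) + 0.242(72.79) = 53.54438
T̂_B = 0.678(42.1) + 0.322(68.90) = 50.72960
T̂_A − T̂_B = 2.81478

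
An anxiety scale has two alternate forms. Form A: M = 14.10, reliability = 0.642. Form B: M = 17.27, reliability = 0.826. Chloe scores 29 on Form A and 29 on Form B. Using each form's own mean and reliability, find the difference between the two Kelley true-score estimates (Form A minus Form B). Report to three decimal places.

T̂_A = 0.642(29) + 0.358(14.10) = 23.66580
T̂_B = 0.826(29) + 0.174(17.27) = 26.95898
T̂_A − T̂_B = -3.29318

-3.293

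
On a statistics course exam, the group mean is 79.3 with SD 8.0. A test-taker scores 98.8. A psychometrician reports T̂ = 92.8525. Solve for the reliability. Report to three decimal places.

T̂ = ρX + (1 − ρ)μ  ⇒  T̂ − μ = ρ(X − μ)
ρ = (T̂ − μ)/(X − μ) = (92.8525 − 79.3) / (98.8 − 79.3) = 13.5525 / 19.5 = 0.69500

0.695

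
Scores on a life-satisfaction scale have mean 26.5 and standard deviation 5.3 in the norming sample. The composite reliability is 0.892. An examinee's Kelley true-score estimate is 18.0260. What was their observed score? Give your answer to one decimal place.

T̂ = ρX + (1 − ρ)μ  ⇒  X = (T̂ − (1 − ρ)μ) / ρ
X = (18.0260 − 0.108 × 26.5) / 0.892 = (18.0260 − 2.8620) / 0.892 = 15.1640 / 0.892 = 17.000

17.0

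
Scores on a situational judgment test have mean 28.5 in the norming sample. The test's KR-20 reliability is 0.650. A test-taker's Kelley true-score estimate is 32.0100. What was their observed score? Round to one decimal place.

33.9

T̂ = ρX + (1 − ρ)μ  ⇒  X = (T̂ − (1 − ρ)μ) / ρ
X = (32.0100 − 0.350 × 28.5) / 0.650 = (32.0100 − 9.9750) / 0.650 = 22.0350 / 0.650 = 33.900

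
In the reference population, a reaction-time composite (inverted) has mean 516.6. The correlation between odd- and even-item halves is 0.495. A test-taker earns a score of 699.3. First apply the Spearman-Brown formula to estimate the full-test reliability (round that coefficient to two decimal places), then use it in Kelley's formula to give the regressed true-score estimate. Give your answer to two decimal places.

637.18

Spearman-Brown: ρ = 2r/(1 + r) = 2(0.495)/(1 + 0.495) = 0.9900/1.495 = 0.6622 → 0.66
T̂ = 0.66(699.3) + 0.34(516.6) = 461.538 + 175.644 = 637.182 → 637.18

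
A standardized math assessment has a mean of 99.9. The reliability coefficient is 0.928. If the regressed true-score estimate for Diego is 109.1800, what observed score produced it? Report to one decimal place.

T̂ = ρX + (1 − ρ)μ  ⇒  X = (T̂ − (1 − ρ)μ) / ρ
X = (109.1800 − 0.072 × 99.9) / 0.928 = (109.1800 − 7.1928) / 0.928 = 101.9872 / 0.928 = 109.900

109.9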